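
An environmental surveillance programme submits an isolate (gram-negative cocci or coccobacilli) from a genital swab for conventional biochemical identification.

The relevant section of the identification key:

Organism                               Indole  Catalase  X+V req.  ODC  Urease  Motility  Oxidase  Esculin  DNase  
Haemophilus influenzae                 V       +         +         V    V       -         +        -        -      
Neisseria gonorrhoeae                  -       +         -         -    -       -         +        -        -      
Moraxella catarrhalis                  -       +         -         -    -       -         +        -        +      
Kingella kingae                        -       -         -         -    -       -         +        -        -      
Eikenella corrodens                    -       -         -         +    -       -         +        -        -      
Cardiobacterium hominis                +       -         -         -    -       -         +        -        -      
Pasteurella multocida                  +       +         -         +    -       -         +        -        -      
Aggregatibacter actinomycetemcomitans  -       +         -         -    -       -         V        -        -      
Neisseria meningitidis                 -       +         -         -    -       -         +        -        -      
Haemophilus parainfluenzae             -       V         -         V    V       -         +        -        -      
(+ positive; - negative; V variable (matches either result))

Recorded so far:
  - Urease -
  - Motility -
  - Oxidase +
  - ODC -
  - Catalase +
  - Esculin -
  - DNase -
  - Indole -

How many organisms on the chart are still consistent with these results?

Motility -: all 10 remaining candidates are consistent.
Indole -: excludes Cardiobacterium hominis, Pasteurella multocida — 8 left.
Catalase +: excludes Kingella kingae, Eikenella corrodens — 6 left.
Oxidase +: all 6 remaining candidates are consistent.
ODC -: all 6 remaining candidates are consistent.
Esculin -: all 6 remaining candidates are consistent.
Urease -: all 6 remaining candidates are consistent.
DNase -: excludes Moraxella catarrhalis — 5 left.
Still consistent: Aggregatibacter actinomycetemcomitans, Haemophilus influenzae, Haemophilus parainfluenzae, Neisseria gonorrhoeae, Neisseria meningitidis.

5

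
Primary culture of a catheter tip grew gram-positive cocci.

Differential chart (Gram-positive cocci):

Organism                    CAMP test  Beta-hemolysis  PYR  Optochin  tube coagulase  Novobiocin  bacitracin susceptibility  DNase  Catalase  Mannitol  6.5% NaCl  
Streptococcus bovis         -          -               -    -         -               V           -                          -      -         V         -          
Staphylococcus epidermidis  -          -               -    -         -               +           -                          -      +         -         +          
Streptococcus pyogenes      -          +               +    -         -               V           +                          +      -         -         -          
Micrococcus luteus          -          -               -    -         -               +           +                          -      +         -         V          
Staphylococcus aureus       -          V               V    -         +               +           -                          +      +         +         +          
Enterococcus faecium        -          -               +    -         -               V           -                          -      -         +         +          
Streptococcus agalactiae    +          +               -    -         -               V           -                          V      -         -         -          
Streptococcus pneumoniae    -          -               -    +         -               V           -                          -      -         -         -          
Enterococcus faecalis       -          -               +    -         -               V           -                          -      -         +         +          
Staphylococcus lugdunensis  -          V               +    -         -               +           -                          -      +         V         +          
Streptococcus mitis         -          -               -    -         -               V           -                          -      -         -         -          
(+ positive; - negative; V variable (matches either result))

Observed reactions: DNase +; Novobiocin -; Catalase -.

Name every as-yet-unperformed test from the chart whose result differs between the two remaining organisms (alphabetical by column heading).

bacitracin susceptibility, CAMP test, PYR

Catalase -: excludes Staphylococcus epidermidis, Micrococcus luteus, Staphylococcus aureus, Staphylococcus lugdunensis — 7 left.
DNase +: excludes 5 organisms — 2 left.
Novobiocin -: all 2 remaining candidates are consistent.
Two candidates remain: Streptococcus agalactiae and Streptococcus pyogenes.
  CAMP test: Streptococcus agalactiae +, Streptococcus pyogenes - — discriminates.
  Beta-hemolysis: + vs + — same for both, does not separate.
  PYR: Streptococcus agalactiae -, Streptococcus pyogenes + — discriminates.
  Optochin: - vs - — same for both, does not separate.
  tube coagulase: - vs - — same for both, does not separate.
  bacitracin susceptibility: Streptococcus agalactiae -, Streptococcus pyogenes + — discriminates.
  Mannitol: - vs - — same for both, does not separate.
  6.5% NaCl: - vs - — same for both, does not separate.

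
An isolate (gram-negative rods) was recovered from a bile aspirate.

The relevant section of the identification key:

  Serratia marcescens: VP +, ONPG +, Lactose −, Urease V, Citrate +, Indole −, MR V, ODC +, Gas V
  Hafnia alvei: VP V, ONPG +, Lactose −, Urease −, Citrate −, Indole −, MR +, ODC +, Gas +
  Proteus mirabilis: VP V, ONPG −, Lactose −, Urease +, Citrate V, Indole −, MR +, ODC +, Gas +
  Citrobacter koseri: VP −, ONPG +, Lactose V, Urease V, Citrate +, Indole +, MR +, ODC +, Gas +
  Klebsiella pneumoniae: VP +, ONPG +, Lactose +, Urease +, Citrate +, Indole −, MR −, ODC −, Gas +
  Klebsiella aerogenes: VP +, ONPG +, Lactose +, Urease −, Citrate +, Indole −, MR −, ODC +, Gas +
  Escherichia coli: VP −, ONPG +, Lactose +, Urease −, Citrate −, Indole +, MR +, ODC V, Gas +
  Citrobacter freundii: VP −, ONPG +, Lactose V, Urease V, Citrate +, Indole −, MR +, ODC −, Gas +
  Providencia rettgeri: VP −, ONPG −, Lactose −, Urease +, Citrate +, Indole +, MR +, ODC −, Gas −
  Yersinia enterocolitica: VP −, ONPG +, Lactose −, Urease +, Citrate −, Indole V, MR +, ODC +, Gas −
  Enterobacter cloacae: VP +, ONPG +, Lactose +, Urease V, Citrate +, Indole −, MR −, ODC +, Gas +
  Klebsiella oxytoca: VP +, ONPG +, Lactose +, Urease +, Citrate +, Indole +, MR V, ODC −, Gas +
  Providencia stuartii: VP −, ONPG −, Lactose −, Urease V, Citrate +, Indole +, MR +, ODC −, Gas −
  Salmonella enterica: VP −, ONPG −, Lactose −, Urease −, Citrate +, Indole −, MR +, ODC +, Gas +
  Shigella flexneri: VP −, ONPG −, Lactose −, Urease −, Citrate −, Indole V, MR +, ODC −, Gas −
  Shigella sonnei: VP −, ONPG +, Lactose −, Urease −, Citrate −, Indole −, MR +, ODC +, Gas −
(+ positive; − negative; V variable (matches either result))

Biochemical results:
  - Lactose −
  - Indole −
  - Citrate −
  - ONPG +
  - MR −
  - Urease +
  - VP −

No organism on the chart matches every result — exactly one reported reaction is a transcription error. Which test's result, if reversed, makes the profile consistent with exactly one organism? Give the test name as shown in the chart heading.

MR

As reported, no row in the chart matches all 7 reactions.
Reversing Indole → still no organism matches.
Reversing Citrate → still no organism matches.
Reversing ONPG → still no organism matches.
Reversing Lactose → still no organism matches.
Reversing VP → still no organism matches.
Reversing Urease → still no organism matches.
Reversing MR (to +) → unique match: Yersinia enterocolitica.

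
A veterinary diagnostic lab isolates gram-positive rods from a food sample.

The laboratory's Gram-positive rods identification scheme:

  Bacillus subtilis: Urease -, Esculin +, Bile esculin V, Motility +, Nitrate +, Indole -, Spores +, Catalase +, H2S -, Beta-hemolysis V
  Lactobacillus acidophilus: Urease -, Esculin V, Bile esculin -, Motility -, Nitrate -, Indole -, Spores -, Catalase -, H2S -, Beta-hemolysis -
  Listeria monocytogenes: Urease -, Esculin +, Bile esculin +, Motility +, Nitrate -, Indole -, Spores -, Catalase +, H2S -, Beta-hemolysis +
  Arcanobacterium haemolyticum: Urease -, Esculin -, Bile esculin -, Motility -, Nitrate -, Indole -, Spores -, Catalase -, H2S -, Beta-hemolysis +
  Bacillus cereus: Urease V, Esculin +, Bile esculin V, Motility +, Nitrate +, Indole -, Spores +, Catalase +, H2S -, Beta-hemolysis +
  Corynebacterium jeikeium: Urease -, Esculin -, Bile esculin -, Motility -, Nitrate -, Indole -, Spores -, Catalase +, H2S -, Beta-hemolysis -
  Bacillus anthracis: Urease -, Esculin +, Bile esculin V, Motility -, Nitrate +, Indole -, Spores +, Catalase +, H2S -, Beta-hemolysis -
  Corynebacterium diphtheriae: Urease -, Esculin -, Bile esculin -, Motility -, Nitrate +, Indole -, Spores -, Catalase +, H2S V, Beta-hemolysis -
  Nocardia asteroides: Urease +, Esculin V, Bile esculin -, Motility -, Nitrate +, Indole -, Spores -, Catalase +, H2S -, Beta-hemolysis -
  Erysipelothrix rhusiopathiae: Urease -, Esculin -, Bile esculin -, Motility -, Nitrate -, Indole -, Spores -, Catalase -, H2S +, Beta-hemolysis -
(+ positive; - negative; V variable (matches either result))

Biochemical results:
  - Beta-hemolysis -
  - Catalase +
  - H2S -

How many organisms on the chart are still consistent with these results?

Beta-hemolysis -: excludes Listeria monocytogenes, Arcanobacterium haemolyticum, Bacillus cereus — 7 left.
H2S -: excludes Erysipelothrix rhusiopathiae — 6 left.
Catalase +: excludes Lactobacillus acidophilus — 5 left.
Still consistent: Bacillus anthracis, Bacillus subtilis, Corynebacterium diphtheriae, Corynebacterium jeikeium, Nocardia asteroides.

5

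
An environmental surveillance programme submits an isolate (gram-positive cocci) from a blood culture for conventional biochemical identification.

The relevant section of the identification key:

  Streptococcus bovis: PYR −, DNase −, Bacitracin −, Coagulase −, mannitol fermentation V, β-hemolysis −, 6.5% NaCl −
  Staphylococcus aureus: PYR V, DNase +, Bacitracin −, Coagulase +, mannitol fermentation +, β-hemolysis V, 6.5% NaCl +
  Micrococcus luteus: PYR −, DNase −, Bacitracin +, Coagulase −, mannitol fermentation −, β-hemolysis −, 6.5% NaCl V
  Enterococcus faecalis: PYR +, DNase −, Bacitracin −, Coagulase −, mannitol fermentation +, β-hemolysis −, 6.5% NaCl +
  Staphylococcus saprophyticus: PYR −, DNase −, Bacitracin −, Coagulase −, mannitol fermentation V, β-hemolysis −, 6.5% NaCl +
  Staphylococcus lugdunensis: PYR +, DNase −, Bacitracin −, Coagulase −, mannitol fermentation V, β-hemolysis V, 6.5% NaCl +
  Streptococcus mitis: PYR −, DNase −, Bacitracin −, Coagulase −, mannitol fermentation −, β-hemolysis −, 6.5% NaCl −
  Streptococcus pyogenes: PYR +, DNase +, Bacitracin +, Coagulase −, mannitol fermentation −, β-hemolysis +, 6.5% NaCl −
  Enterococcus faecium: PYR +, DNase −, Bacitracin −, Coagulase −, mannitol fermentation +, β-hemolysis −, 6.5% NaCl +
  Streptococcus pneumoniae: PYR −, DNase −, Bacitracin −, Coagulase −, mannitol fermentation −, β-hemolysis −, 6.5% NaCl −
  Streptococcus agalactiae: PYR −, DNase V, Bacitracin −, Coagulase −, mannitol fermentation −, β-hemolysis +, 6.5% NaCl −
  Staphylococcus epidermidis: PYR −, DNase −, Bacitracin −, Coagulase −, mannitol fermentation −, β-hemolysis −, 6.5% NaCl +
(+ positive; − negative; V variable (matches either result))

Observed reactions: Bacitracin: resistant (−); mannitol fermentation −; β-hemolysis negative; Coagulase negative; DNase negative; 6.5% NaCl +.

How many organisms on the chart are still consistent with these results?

3

Bacitracin −: excludes Micrococcus luteus, Streptococcus pyogenes — 10 left.
Coagulase −: excludes Staphylococcus aureus — 9 left.
β-hemolysis −: excludes Streptococcus agalactiae — 8 left.
6.5% NaCl +: excludes Streptococcus bovis, Streptococcus mitis, Streptococcus pneumoniae — 5 left.
DNase −: all 5 remaining candidates are consistent.
mannitol fermentation −: excludes Enterococcus faecalis, Enterococcus faecium — 3 left.
Still consistent: Staphylococcus epidermidis, Staphylococcus lugdunensis, Staphylococcus saprophyticus.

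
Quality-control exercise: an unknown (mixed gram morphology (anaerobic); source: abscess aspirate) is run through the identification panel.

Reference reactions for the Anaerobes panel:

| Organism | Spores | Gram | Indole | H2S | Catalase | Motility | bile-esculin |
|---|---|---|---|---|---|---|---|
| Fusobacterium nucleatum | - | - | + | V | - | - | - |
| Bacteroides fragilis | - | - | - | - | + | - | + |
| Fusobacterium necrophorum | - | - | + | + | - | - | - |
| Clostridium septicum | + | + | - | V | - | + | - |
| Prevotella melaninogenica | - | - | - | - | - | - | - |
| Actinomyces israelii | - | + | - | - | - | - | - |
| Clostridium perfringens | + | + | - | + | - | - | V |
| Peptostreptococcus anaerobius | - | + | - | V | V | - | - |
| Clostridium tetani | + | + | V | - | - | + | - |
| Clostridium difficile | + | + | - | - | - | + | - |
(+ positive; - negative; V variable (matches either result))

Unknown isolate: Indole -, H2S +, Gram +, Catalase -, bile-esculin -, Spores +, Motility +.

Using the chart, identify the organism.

bile-esculin -: excludes Bacteroides fragilis — 9 left.
Catalase -: all 9 remaining candidates are consistent.
H2S +: excludes Prevotella melaninogenica, Actinomyces israelii, Clostridium tetani, Clostridium difficile — 5 left.
Indole -: excludes Fusobacterium nucleatum, Fusobacterium necrophorum — 3 left.
Spores +: excludes Peptostreptococcus anaerobius — 2 left.
Gram +: all 2 remaining candidates are consistent.
Motility +: excludes Clostridium perfringens — 1 left.

Clostridium septicum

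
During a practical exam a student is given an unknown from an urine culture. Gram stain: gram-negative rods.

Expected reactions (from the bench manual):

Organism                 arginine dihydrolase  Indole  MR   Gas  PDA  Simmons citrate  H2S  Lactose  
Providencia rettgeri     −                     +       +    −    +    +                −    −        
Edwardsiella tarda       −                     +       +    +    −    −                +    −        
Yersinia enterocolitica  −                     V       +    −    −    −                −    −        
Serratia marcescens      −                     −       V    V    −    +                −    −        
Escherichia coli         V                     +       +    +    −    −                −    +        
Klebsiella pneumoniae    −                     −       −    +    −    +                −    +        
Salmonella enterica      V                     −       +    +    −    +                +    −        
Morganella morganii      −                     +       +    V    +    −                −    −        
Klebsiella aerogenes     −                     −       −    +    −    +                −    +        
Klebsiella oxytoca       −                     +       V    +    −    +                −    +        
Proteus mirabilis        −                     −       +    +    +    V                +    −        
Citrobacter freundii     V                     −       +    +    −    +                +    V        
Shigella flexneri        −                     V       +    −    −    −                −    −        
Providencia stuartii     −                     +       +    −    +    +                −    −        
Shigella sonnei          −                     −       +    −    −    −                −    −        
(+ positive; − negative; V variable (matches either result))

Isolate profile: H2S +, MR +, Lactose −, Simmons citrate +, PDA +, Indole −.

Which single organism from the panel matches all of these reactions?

Proteus mirabilis

Indole −: excludes 6 organisms — 9 left.
H2S +: excludes 6 organisms — 3 left.
PDA +: excludes Salmonella enterica, Citrobacter freundii — 1 left.
Simmons citrate +: the one remaining candidate is consistent.
Lactose −: the one remaining candidate is consistent.
MR +: the one remaining candidate is consistent.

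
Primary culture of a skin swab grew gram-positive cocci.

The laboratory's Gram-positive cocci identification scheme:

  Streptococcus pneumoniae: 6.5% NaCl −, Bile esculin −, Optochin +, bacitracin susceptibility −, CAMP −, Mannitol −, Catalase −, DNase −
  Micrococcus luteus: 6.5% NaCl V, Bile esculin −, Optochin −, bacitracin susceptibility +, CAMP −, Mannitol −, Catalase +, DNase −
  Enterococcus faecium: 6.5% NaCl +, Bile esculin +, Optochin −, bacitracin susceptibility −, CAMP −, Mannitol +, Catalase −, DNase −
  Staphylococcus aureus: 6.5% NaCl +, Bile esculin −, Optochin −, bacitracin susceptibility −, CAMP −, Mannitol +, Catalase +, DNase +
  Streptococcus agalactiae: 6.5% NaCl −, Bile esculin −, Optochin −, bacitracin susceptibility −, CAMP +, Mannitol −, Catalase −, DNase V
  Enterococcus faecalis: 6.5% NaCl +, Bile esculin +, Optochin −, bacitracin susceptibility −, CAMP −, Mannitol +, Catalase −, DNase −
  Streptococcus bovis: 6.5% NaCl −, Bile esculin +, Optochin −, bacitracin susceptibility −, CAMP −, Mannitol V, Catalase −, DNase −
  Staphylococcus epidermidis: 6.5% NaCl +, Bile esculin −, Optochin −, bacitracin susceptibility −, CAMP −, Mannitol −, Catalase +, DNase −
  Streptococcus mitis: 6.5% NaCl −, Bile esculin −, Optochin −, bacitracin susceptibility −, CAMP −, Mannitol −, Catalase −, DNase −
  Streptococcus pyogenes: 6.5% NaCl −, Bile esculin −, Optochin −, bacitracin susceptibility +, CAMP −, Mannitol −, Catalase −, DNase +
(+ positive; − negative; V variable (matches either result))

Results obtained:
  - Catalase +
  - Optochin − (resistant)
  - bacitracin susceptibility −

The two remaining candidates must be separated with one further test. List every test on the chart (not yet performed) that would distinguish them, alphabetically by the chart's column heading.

DNase, Mannitol

Optochin −: excludes Streptococcus pneumoniae — 9 left.
Catalase +: excludes 6 organisms — 3 left.
bacitracin susceptibility −: excludes Micrococcus luteus — 2 left.
Two candidates remain: Staphylococcus aureus and Staphylococcus epidermidis.
  6.5% NaCl: + vs + — same for both, does not separate.
  Bile esculin: − vs − — same for both, does not separate.
  CAMP: − vs − — same for both, does not separate.
  Mannitol: Staphylococcus aureus +, Staphylococcus epidermidis − — discriminates.
  DNase: Staphylococcus aureus +, Staphylococcus epidermidis − — discriminates.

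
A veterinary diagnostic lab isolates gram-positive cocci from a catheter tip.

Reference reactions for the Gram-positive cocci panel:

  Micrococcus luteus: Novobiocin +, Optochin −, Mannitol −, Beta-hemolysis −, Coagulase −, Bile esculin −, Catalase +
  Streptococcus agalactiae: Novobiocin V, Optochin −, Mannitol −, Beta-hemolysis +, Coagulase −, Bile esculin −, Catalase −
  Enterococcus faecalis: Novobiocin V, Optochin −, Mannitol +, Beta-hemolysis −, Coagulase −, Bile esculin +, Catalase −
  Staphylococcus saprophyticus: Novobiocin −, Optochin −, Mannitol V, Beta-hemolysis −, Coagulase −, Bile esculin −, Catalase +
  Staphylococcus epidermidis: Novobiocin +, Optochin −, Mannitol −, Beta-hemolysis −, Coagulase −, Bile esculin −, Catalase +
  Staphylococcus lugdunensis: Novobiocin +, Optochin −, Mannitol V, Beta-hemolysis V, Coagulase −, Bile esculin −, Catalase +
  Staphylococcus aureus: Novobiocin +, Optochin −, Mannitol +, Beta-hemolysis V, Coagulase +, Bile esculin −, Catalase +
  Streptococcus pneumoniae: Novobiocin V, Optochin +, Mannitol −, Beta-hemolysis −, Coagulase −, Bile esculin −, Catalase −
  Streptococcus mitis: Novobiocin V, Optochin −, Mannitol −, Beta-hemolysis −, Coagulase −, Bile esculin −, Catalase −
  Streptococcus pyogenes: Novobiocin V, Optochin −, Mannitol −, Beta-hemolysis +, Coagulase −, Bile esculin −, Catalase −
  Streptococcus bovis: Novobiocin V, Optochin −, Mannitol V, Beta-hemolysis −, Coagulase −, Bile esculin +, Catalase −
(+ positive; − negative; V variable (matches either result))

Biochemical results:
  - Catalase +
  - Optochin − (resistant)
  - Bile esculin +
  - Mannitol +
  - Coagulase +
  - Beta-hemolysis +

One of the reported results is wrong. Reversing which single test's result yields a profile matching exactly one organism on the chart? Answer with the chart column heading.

Bile esculin

As reported, no row in the chart matches all 6 reactions.
Reversing Catalase → still no organism matches.
Reversing Bile esculin (to −) → unique match: Staphylococcus aureus.
Reversing Coagulase → still no organism matches.
Reversing Mannitol → still no organism matches.
Reversing Optochin → still no organism matches.
Reversing Beta-hemolysis → still no organism matches.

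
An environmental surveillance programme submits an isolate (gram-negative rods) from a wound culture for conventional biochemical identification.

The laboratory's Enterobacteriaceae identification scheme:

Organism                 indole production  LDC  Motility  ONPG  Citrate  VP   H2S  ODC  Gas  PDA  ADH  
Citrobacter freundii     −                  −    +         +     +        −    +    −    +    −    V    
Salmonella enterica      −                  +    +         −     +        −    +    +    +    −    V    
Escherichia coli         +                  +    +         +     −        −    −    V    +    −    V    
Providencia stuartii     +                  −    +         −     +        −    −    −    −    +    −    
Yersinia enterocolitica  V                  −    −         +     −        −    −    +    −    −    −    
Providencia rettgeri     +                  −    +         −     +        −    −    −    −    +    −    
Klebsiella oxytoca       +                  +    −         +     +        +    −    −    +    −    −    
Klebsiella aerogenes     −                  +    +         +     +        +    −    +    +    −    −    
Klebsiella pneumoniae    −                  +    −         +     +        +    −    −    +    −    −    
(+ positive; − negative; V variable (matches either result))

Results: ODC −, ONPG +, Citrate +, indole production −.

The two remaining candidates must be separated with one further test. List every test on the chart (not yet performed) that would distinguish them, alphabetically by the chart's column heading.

H2S, LDC, Motility, VP

ODC −: excludes Salmonella enterica, Yersinia enterocolitica, Klebsiella aerogenes — 6 left.
ONPG +: excludes Providencia stuartii, Providencia rettgeri — 4 left.
Citrate +: excludes Escherichia coli — 3 left.
indole production −: excludes Klebsiella oxytoca — 2 left.
Two candidates remain: Citrobacter freundii and Klebsiella pneumoniae.
  LDC: Citrobacter freundii −, Klebsiella pneumoniae + — discriminates.
  Motility: Citrobacter freundii +, Klebsiella pneumoniae − — discriminates.
  VP: Citrobacter freundii −, Klebsiella pneumoniae + — discriminates.
  H2S: Citrobacter freundii +, Klebsiella pneumoniae − — discriminates.
  Gas: + vs + — same for both, does not separate.
  PDA: − vs − — same for both, does not separate.
  ADH: V vs − — variable for at least one, does not separate.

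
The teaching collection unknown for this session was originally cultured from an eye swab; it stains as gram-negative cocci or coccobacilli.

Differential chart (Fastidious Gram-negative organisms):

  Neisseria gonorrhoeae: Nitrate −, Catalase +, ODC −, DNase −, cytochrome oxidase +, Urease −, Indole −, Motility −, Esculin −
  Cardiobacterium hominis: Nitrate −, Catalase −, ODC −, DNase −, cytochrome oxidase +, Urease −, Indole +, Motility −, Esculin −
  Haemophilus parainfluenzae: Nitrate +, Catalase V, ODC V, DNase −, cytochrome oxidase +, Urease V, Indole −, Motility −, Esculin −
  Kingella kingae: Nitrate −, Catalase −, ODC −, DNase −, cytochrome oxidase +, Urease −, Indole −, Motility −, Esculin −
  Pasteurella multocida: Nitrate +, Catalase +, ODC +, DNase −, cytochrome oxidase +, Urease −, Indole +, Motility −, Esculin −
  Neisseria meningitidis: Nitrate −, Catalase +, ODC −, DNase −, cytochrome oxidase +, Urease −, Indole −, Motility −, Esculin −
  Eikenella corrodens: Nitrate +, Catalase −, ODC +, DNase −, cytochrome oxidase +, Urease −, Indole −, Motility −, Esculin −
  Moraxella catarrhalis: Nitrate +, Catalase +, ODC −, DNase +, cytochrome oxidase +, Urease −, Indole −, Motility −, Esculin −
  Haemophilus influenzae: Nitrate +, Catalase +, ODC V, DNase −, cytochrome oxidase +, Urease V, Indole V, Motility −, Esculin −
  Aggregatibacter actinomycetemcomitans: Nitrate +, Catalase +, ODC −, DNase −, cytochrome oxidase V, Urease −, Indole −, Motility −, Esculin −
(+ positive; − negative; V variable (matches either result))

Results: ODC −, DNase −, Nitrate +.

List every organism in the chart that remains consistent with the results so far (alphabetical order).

Aggregatibacter actinomycetemcomitans, Haemophilus influenzae, Haemophilus parainfluenzae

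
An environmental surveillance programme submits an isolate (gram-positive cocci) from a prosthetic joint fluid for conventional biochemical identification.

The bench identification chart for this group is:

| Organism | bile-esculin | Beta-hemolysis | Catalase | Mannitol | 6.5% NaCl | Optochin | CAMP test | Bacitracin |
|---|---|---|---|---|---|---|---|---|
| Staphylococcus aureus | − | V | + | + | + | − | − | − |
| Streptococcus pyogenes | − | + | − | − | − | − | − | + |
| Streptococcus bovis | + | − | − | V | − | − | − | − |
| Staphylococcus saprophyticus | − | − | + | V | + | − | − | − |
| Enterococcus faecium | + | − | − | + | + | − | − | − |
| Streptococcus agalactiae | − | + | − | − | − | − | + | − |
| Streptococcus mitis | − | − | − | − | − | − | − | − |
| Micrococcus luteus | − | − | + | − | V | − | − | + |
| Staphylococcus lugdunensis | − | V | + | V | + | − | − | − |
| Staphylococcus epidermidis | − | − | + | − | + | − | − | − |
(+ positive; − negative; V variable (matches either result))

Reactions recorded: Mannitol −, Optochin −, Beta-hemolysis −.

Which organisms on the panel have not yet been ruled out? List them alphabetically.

Micrococcus luteus, Staphylococcus epidermidis, Staphylococcus lugdunensis, Staphylococcus saprophyticus, Streptococcus bovis, Streptococcus mitis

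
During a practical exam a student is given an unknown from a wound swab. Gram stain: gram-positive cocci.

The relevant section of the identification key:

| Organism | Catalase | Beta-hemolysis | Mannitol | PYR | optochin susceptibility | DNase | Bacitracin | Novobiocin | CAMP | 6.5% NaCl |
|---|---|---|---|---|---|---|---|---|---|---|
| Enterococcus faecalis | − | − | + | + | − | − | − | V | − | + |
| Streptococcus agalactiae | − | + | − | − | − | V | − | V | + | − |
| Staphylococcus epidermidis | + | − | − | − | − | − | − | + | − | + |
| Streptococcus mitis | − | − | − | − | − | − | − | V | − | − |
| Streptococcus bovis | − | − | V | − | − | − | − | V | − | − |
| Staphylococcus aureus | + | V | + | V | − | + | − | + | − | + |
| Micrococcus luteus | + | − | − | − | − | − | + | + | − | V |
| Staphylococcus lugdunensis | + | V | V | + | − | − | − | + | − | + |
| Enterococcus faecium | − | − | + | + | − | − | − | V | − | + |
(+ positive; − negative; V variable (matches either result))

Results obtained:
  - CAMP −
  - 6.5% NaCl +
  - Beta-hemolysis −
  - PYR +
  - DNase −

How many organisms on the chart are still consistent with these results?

DNase −: excludes Staphylococcus aureus — 8 left.
CAMP −: excludes Streptococcus agalactiae — 7 left.
Beta-hemolysis −: all 7 remaining candidates are consistent.
6.5% NaCl +: excludes Streptococcus mitis, Streptococcus bovis — 5 left.
PYR +: excludes Staphylococcus epidermidis, Micrococcus luteus — 3 left.
Still consistent: Enterococcus faecalis, Enterococcus faecium, Staphylococcus lugdunensis.

3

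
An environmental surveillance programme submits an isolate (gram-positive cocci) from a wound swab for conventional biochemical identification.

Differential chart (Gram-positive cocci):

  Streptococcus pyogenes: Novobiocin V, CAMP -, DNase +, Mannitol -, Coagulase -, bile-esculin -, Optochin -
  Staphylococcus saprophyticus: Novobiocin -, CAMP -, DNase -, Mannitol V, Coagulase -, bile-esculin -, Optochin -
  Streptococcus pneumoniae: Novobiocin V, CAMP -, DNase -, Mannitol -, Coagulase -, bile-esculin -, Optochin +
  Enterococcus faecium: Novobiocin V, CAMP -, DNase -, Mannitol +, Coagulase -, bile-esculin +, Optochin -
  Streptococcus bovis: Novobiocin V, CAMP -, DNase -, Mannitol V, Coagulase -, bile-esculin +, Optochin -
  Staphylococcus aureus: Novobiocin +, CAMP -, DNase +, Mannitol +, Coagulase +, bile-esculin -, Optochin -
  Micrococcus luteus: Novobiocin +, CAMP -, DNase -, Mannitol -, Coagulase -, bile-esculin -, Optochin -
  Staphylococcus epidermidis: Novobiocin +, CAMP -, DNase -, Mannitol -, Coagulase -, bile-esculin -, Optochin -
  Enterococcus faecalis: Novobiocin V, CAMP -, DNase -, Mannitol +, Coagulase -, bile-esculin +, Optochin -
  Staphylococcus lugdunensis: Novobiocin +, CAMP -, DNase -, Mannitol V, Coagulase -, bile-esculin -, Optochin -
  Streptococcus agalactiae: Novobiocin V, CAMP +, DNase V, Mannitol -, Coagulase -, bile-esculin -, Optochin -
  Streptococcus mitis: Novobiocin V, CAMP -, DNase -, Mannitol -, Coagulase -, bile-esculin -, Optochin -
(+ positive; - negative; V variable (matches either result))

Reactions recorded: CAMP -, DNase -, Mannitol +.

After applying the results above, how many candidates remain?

5

DNase -: excludes Streptococcus pyogenes, Staphylococcus aureus — 10 left.
Mannitol +: excludes 5 organisms — 5 left.
CAMP -: all 5 remaining candidates are consistent.
Still consistent: Enterococcus faecalis, Enterococcus faecium, Staphylococcus lugdunensis, Staphylococcus saprophyticus, Streptococcus bovis.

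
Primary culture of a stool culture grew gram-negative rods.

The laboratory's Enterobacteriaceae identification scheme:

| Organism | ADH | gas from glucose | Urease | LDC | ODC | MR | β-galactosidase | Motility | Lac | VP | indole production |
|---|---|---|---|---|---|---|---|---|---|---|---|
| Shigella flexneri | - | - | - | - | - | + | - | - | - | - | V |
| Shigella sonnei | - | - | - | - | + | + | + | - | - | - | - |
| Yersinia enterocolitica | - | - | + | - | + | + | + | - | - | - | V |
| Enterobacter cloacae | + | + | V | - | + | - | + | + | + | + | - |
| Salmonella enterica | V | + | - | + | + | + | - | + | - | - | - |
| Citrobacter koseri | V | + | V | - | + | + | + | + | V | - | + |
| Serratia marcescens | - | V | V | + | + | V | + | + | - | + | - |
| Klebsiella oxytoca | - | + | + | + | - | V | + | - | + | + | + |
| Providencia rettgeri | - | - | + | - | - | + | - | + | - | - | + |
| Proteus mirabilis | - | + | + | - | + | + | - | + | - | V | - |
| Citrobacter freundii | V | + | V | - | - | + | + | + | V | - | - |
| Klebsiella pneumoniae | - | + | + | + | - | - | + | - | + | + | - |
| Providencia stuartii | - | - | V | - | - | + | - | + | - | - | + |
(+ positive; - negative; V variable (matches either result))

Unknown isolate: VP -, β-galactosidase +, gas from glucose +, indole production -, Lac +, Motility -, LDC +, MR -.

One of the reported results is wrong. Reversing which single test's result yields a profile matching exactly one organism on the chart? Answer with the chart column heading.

VP

As reported, no row in the chart matches all 8 reactions.
Reversing indole production → still no organism matches.
Reversing MR → still no organism matches.
Reversing Lac → still no organism matches.
Reversing gas from glucose → still no organism matches.
Reversing VP (to +) → unique match: Klebsiella pneumoniae.
Reversing β-galactosidase → still no organism matches.
Reversing LDC → still no organism matches.
Reversing Motility → still no organism matches.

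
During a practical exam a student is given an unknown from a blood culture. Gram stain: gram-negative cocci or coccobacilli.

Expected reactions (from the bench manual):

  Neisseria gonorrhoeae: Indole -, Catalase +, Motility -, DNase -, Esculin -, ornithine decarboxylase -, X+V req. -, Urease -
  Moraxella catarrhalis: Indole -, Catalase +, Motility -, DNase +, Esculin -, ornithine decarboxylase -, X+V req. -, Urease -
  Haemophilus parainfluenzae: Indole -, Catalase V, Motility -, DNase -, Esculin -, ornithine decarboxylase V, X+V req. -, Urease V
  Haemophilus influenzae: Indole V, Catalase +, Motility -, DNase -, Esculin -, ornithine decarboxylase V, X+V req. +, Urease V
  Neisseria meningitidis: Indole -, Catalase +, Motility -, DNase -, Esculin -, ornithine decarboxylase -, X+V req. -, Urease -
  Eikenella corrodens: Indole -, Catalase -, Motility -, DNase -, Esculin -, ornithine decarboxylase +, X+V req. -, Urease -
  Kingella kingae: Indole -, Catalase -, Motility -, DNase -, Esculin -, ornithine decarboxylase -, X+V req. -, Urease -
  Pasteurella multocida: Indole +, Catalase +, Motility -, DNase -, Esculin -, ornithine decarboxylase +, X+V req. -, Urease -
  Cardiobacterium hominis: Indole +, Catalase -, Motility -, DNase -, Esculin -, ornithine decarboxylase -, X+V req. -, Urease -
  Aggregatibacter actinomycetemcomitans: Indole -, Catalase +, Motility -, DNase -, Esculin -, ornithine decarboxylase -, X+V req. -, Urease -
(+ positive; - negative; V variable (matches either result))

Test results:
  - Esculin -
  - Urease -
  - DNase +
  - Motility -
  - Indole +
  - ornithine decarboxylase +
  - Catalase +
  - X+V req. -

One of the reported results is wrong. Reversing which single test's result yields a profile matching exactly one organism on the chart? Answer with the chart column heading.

As reported, no row in the chart matches all 8 reactions.
Reversing ornithine decarboxylase → still no organism matches.
Reversing DNase (to -) → unique match: Pasteurella multocida.
Reversing Indole → still no organism matches.
Reversing Catalase → still no organism matches.
Reversing Urease → still no organism matches.
Reversing Motility → still no organism matches.
Reversing X+V req. → still no organism matches.
Reversing Esculin → still no organism matches.

DNase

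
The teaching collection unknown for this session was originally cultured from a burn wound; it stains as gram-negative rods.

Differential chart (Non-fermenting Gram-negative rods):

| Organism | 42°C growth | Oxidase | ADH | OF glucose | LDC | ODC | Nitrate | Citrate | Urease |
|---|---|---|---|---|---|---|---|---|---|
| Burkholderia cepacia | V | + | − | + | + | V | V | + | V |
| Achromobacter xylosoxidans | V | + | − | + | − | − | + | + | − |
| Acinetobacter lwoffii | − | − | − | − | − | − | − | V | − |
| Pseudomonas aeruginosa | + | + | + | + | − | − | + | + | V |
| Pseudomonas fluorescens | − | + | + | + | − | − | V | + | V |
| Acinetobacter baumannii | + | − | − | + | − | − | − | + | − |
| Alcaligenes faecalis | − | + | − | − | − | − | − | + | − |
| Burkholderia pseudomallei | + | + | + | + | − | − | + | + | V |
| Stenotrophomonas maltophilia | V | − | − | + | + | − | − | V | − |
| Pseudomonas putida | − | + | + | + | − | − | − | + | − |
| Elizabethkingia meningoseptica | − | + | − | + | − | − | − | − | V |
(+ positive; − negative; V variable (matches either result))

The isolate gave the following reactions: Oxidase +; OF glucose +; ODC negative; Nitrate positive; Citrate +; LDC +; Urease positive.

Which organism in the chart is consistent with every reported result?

Citrate +: excludes Elizabethkingia meningoseptica — 10 left.
Nitrate +: excludes 5 organisms — 5 left.
LDC +: excludes Achromobacter xylosoxidans, Pseudomonas aeruginosa, Pseudomonas fluorescens, Burkholderia pseudomallei — 1 left.
Oxidase +: the one remaining candidate is consistent.
Urease +: the one remaining candidate is consistent.
ODC −: the one remaining candidate is consistent.
OF glucose +: the one remaining candidate is consistent.

Burkholderia cepacia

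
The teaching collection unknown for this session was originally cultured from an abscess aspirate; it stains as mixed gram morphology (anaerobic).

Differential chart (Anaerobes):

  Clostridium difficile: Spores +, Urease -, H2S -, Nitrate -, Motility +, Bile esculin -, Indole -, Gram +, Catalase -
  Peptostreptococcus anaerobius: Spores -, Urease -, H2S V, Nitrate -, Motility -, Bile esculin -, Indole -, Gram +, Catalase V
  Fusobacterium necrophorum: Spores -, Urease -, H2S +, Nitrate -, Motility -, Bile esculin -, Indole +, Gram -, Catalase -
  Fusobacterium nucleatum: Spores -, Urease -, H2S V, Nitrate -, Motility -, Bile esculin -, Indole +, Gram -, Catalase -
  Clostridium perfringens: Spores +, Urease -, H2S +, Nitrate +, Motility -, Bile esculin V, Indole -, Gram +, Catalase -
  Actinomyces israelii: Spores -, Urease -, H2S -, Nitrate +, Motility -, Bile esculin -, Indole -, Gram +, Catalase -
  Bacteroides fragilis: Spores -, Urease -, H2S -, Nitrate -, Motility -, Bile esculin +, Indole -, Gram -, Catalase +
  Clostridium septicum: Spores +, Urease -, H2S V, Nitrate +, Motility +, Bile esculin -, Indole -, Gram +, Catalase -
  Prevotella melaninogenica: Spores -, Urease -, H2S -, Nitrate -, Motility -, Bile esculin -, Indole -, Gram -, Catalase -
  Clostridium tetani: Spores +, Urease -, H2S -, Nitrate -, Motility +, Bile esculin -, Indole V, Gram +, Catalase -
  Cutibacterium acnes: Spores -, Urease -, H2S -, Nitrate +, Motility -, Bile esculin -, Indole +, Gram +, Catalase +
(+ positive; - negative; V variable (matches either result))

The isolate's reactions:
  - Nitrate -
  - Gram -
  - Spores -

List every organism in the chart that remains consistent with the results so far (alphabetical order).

Bacteroides fragilis, Fusobacterium necrophorum, Fusobacterium nucleatum, Prevotella melaninogenica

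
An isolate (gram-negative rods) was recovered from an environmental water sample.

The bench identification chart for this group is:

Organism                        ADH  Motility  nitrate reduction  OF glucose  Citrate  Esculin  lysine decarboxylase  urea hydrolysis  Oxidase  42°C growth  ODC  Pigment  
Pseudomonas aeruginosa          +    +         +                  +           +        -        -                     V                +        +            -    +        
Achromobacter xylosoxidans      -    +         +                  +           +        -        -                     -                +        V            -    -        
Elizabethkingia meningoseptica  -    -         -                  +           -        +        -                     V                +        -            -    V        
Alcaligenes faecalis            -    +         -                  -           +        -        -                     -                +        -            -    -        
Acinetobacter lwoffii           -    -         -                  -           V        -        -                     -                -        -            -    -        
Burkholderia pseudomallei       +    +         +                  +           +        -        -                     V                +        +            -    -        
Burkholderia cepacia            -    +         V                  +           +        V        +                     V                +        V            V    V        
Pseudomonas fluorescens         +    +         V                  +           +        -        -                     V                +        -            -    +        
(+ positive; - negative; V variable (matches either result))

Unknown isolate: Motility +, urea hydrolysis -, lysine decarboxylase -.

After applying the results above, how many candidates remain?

lysine decarboxylase -: excludes Burkholderia cepacia — 7 left.
urea hydrolysis -: all 7 remaining candidates are consistent.
Motility +: excludes Elizabethkingia meningoseptica, Acinetobacter lwoffii — 5 left.
Still consistent: Achromobacter xylosoxidans, Alcaligenes faecalis, Burkholderia pseudomallei, Pseudomonas aeruginosa, Pseudomonas fluorescens.

5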